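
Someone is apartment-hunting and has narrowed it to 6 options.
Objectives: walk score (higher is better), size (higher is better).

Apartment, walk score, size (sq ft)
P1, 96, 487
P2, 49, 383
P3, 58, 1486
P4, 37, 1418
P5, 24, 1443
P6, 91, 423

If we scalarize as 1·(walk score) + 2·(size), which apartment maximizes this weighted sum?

P1: 1·96 + 2·487 = 1070
P2: 1·49 + 2·383 = 815
P3: 1·58 + 2·1486 = 3030
P4: 1·37 + 2·1418 = 2873
P5: 1·24 + 2·1443 = 2910
P6: 1·91 + 2·423 = 937
Highest: P3 at 3030.

P3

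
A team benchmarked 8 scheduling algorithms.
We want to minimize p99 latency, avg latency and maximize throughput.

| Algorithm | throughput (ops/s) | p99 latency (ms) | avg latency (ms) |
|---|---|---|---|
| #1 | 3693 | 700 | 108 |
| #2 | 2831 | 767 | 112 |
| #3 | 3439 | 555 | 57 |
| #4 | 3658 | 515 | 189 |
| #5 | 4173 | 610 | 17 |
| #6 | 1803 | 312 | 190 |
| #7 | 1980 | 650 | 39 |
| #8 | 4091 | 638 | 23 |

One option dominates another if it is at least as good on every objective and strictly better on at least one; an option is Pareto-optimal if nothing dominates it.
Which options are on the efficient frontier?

#3, #4, #5, #6

#1: dominated by #5 (throughput 4173≥3693, p99 latency 610≤700, avg latency 17≤108).
#2: dominated by #1 (throughput 3693≥2831, p99 latency 700≤767, avg latency 108≤112).
#3: not dominated.
#4: not dominated.
#5: not dominated (best throughput).
#6: not dominated (best p99 latency).
#7: dominated by #5 (throughput 4173≥1980, p99 latency 610≤650, avg latency 17≤39).
#8: dominated by #5 (throughput 4173≥4091, p99 latency 610≤638, avg latency 17≤23).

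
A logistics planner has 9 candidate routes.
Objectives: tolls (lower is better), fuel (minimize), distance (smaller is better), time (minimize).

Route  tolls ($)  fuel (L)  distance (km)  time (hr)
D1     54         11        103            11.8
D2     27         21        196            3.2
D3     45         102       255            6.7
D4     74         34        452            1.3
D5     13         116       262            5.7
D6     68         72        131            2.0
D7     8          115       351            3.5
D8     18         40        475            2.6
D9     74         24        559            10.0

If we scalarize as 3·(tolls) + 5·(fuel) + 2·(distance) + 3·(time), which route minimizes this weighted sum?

D1: 3·54 + 5·11 + 2·103 + 3·11.8 = 458.4
D2: 3·27 + 5·21 + 2·196 + 3·3.2 = 587.6
D3: 3·45 + 5·102 + 2·255 + 3·6.7 = 1175.1
D4: 3·74 + 5·34 + 2·452 + 3·1.3 = 1299.9
D5: 3·13 + 5·116 + 2·262 + 3·5.7 = 1160.1
D6: 3·68 + 5·72 + 2·131 + 3·2.0 = 832.0
D7: 3·8 + 5·115 + 2·351 + 3·3.5 = 1311.5
D8: 3·18 + 5·40 + 2·475 + 3·2.6 = 1211.8
D9: 3·74 + 5·24 + 2·559 + 3·10.0 = 1490.0
Lowest: D1 at 458.4.

D1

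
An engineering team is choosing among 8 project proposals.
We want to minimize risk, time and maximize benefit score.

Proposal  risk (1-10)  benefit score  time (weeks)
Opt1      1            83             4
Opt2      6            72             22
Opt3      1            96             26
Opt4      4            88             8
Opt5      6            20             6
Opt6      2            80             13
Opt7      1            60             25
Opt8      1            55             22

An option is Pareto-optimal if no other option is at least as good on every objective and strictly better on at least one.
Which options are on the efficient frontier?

Opt1, Opt3, Opt4

Opt1: not dominated (best time).
Opt2: dominated by Opt1 (risk 1≤6, benefit score 83≥72, time 4≤22).
Opt3: not dominated (best benefit score).
Opt4: not dominated.
Opt5: dominated by Opt1 (risk 1≤6, benefit score 83≥20, time 4≤6).
Opt6: dominated by Opt1 (risk 1≤2, benefit score 83≥80, time 4≤13).
Opt7: dominated by Opt1 (risk 1≤1, benefit score 83≥60, time 4≤25).
Opt8: dominated by Opt1 (risk 1≤1, benefit score 83≥55, time 4≤22).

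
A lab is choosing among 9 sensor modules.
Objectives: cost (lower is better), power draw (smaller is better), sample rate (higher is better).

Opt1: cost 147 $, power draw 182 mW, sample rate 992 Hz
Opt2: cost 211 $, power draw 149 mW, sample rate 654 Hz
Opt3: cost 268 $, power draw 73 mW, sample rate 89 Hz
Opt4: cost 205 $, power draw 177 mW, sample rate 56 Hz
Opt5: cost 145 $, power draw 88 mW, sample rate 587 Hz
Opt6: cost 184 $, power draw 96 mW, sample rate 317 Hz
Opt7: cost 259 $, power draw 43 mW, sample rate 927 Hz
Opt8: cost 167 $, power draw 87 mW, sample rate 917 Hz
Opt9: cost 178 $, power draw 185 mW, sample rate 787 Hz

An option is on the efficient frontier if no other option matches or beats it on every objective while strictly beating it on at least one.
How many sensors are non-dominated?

4

Opt1: not dominated (best sample rate).
Opt2: dominated by Opt8 (cost 167≤211, power draw 87≤149, sample rate 917≥654).
Opt3: dominated by Opt7 (cost 259≤268, power draw 43≤73, sample rate 927≥89).
Opt4: dominated by Opt5 (cost 145≤205, power draw 88≤177, sample rate 587≥56).
Opt5: not dominated (best cost).
Opt6: dominated by Opt5 (cost 145≤184, power draw 88≤96, sample rate 587≥317).
Opt7: not dominated (best power draw).
Opt8: not dominated.
Opt9: dominated by Opt1 (cost 147≤178, power draw 182≤185, sample rate 992≥787).
Pareto-optimal: Opt1, Opt5, Opt7, Opt8 → 4.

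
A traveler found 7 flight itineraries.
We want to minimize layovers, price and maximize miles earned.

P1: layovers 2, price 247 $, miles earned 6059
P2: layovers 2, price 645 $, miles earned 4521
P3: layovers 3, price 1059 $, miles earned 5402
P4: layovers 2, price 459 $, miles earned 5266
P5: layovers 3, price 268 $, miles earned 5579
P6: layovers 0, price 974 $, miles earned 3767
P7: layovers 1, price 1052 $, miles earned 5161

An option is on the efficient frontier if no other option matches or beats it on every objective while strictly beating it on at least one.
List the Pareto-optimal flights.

P1, P6, P7

P1: not dominated (best price).
P2: dominated by P1 (layovers 2≤2, price 247≤645, miles earned 6059≥4521).
P3: dominated by P1 (layovers 2≤3, price 247≤1059, miles earned 6059≥5402).
P4: dominated by P1 (layovers 2≤2, price 247≤459, miles earned 6059≥5266).
P5: dominated by P1 (layovers 2≤3, price 247≤268, miles earned 6059≥5579).
P6: not dominated (best layovers).
P7: not dominated.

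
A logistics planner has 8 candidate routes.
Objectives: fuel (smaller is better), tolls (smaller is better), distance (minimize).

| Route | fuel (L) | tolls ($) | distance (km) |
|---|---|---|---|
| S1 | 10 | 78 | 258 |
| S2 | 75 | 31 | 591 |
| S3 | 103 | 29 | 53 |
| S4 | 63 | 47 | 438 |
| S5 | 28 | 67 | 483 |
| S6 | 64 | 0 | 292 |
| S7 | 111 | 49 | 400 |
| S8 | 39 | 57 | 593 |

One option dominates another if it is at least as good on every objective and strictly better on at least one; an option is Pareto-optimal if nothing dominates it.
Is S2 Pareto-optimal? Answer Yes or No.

No

S6 vs S2: fuel 64≤75, tolls 0≤31, distance 292≤591 — S6 is at least as good on every objective and strictly better on at least one, so S6 dominates S2.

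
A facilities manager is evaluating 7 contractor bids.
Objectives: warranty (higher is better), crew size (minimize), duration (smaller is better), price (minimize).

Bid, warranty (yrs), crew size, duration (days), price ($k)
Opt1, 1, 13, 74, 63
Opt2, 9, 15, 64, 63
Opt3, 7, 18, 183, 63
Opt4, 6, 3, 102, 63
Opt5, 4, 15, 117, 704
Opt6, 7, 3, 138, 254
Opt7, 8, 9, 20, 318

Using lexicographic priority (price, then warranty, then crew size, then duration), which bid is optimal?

Opt2

First minimize price: best is 63, kept {Opt1, Opt2, Opt3, Opt4}.
Then maximize warranty: best is 9, kept {Opt2}.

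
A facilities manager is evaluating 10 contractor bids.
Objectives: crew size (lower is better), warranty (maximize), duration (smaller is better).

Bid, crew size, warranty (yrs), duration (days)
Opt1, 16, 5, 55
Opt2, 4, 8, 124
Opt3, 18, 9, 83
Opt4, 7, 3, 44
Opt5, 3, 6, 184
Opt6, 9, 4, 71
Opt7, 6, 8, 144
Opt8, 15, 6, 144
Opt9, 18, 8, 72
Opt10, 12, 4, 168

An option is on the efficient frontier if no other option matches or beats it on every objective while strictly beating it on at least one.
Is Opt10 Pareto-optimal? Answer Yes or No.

No

Opt2 vs Opt10: crew size 4≤12, warranty 8≥4, duration 124≤168 — Opt2 is at least as good on every objective and strictly better on at least one, so Opt2 dominates Opt10.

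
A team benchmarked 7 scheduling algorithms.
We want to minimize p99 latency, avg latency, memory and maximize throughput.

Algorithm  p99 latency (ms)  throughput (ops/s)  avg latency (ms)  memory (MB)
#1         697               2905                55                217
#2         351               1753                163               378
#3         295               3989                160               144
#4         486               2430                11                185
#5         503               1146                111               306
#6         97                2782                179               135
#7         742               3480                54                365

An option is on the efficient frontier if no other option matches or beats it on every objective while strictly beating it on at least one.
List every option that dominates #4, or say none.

none

#1: worse on p99 latency (697 vs 486).
#2: worse on throughput (1753 vs 2430).
#3: worse on avg latency (160 vs 11).
#5: worse on p99 latency (503 vs 486).
#6: worse on avg latency (179 vs 11).
#7: worse on p99 latency (742 vs 486).
No option dominates #4.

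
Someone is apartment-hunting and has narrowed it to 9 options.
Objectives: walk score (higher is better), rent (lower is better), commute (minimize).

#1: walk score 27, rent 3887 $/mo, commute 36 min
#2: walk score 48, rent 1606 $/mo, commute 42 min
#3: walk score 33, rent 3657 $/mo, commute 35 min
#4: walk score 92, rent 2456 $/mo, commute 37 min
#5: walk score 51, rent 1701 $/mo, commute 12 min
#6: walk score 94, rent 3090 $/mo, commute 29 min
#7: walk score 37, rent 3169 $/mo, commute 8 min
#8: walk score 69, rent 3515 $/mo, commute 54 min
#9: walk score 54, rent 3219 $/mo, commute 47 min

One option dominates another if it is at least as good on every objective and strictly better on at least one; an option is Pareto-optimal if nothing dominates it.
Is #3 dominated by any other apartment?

Yes

#5 vs #3: walk score 51≥33, rent 1701≤3657, commute 12≤35 — #5 is at least as good on every objective and strictly better on at least one, so #5 dominates #3.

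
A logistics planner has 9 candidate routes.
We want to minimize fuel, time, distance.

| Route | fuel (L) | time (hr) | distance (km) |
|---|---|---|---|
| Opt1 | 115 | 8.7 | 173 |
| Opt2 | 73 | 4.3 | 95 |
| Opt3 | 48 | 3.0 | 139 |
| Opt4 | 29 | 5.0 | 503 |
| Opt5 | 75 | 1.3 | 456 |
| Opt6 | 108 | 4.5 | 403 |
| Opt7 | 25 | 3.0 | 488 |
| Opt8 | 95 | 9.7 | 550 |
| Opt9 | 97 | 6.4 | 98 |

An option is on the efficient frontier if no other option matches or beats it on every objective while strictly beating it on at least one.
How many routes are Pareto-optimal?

Opt1: dominated by Opt2 (fuel 73≤115, time 4.3≤8.7, distance 95≤173).
Opt2: not dominated (best distance).
Opt3: not dominated.
Opt4: dominated by Opt7 (fuel 25≤29, time 3.0≤5.0, distance 488≤503).
Opt5: not dominated (best time).
Opt6: dominated by Opt2 (fuel 73≤108, time 4.3≤4.5, distance 95≤403).
Opt7: not dominated (best fuel).
Opt8: dominated by Opt2 (fuel 73≤95, time 4.3≤9.7, distance 95≤550).
Opt9: dominated by Opt2 (fuel 73≤97, time 4.3≤6.4, distance 95≤98).
Pareto-optimal: Opt2, Opt3, Opt5, Opt7 → 4.

4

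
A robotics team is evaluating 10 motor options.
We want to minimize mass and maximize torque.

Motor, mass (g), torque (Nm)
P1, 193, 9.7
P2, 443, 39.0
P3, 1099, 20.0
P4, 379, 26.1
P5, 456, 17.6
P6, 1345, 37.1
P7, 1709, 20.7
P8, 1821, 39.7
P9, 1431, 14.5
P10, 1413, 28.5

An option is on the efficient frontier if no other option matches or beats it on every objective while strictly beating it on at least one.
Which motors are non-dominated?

P1: not dominated (best mass).
P2: not dominated.
P3: dominated by P2 (mass 443≤1099, torque 39.0≥20.0).
P4: not dominated.
P5: dominated by P2 (mass 443≤456, torque 39.0≥17.6).
P6: dominated by P2 (mass 443≤1345, torque 39.0≥37.1).
P7: dominated by P2 (mass 443≤1709, torque 39.0≥20.7).
P8: not dominated (best torque).
P9: dominated by P2 (mass 443≤1431, torque 39.0≥14.5).
P10: dominated by P2 (mass 443≤1413, torque 39.0≥28.5).

P1, P2, P4, P8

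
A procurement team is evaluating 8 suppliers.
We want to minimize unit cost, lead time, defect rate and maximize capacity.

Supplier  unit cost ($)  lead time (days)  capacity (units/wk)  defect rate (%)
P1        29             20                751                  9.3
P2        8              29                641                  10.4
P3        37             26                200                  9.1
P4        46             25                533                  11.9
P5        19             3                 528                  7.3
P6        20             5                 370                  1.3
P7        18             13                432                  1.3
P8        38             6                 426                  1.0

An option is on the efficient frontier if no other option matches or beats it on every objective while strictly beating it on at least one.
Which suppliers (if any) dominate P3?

P5, P6, P7

P5: unit cost 19≤37, lead time 3≤26, capacity 528≥200, defect rate 7.3≤9.1 — dominates P3.
P6: unit cost 20≤37, lead time 5≤26, capacity 370≥200, defect rate 1.3≤9.1 — dominates P3.
P7: unit cost 18≤37, lead time 13≤26, capacity 432≥200, defect rate 1.3≤9.1 — dominates P3.
Others (P1, P2, P4, P8) are each worse than P3 on at least one objective.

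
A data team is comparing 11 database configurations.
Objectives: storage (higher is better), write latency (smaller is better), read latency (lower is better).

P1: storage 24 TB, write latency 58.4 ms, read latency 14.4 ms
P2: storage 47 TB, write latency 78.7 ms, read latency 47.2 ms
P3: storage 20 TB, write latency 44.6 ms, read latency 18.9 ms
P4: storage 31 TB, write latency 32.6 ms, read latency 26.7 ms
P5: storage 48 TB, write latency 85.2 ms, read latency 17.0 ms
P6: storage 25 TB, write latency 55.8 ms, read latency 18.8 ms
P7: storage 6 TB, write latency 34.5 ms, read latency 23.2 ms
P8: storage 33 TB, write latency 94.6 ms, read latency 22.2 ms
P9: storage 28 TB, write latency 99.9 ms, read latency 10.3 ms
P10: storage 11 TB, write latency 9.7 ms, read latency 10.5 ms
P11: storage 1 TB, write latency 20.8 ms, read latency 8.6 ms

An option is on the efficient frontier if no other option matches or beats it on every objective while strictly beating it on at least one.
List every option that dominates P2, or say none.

none

P1: worse on storage (24 vs 47).
P3: worse on storage (20 vs 47).
P4: worse on storage (31 vs 47).
P5: worse on write latency (85.2 vs 78.7).
P6: worse on storage (25 vs 47).
P7: worse on storage (6 vs 47).
P8: worse on storage (33 vs 47).
P9: worse on storage (28 vs 47).
P10: worse on storage (11 vs 47).
P11: worse on storage (1 vs 47).
No option dominates P2.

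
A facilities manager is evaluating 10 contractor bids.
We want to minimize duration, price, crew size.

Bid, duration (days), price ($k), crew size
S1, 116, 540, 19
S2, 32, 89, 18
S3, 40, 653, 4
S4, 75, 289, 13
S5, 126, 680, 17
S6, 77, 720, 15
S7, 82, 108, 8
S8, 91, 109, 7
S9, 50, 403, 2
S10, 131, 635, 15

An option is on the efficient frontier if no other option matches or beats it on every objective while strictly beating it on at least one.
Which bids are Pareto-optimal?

S2, S3, S4, S7, S8, S9

S1: dominated by S2 (duration 32≤116, price 89≤540, crew size 18≤19).
S2: not dominated (best duration).
S3: not dominated.
S4: not dominated.
S5: dominated by S3 (duration 40≤126, price 653≤680, crew size 4≤17).
S6: dominated by S3 (duration 40≤77, price 653≤720, crew size 4≤15).
S7: not dominated.
S8: not dominated.
S9: not dominated (best crew size).
S10: dominated by S4 (duration 75≤131, price 289≤635, crew size 13≤15).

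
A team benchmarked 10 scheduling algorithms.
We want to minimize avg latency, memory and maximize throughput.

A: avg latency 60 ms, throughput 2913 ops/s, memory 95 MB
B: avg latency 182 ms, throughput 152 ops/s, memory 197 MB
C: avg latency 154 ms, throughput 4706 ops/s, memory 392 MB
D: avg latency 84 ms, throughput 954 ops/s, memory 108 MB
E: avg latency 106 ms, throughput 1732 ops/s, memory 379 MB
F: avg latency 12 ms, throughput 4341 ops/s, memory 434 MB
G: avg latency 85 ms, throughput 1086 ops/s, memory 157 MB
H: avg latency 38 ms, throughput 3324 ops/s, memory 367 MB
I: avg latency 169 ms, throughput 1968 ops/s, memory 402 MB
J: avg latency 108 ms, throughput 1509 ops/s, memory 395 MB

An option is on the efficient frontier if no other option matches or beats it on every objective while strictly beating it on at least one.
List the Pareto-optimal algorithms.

A: not dominated (best memory).
B: dominated by A (avg latency 60≤182, throughput 2913≥152, memory 95≤197).
C: not dominated (best throughput).
D: dominated by A (avg latency 60≤84, throughput 2913≥954, memory 95≤108).
E: dominated by A (avg latency 60≤106, throughput 2913≥1732, memory 95≤379).
F: not dominated (best avg latency).
G: dominated by A (avg latency 60≤85, throughput 2913≥1086, memory 95≤157).
H: not dominated.
I: dominated by A (avg latency 60≤169, throughput 2913≥1968, memory 95≤402).
J: dominated by A (avg latency 60≤108, throughput 2913≥1509, memory 95≤395).

A, C, F, H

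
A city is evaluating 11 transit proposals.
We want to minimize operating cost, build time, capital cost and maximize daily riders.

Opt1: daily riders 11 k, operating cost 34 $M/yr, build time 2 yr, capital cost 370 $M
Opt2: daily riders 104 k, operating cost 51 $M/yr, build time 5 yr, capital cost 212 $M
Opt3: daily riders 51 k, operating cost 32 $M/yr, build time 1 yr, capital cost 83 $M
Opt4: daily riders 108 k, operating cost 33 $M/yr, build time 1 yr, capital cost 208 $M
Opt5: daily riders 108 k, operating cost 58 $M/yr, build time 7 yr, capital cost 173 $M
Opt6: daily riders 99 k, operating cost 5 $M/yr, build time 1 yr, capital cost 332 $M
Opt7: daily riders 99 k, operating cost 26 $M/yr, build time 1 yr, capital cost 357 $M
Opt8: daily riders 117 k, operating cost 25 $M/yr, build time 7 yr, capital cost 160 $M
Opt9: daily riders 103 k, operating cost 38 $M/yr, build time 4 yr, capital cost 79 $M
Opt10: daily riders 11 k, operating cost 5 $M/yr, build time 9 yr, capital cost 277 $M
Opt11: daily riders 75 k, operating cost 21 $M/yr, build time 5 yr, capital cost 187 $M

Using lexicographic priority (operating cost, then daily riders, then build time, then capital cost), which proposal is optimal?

First minimize operating cost: best is 5, kept {Opt6, Opt10}.
Then maximize daily riders: best is 99, kept {Opt6}.

Opt6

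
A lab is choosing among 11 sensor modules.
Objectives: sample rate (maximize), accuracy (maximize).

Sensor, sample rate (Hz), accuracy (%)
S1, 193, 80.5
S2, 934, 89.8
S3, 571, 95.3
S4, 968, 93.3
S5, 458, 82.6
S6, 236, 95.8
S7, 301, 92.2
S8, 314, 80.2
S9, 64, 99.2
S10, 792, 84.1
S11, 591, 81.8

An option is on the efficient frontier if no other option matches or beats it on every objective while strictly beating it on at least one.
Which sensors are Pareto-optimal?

S1: dominated by S2 (sample rate 934≥193, accuracy 89.8≥80.5).
S2: dominated by S4 (sample rate 968≥934, accuracy 93.3≥89.8).
S3: not dominated.
S4: not dominated (best sample rate).
S5: dominated by S2 (sample rate 934≥458, accuracy 89.8≥82.6).
S6: not dominated.
S7: dominated by S3 (sample rate 571≥301, accuracy 95.3≥92.2).
S8: dominated by S2 (sample rate 934≥314, accuracy 89.8≥80.2).
S9: not dominated (best accuracy).
S10: dominated by S2 (sample rate 934≥792, accuracy 89.8≥84.1).
S11: dominated by S2 (sample rate 934≥591, accuracy 89.8≥81.8).

S3, S4, S6, S9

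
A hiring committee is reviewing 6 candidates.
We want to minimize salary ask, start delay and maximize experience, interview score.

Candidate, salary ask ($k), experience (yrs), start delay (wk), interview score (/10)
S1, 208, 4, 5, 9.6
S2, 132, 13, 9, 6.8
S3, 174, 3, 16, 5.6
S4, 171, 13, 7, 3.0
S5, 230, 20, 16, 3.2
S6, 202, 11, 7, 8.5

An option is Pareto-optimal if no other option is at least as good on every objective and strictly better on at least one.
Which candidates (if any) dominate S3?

S2

S2: salary ask 132≤174, experience 13≥3, start delay 9≤16, interview score 6.8≥5.6 — dominates S3.
Others (S1, S4, S5, S6) are each worse than S3 on at least one objective.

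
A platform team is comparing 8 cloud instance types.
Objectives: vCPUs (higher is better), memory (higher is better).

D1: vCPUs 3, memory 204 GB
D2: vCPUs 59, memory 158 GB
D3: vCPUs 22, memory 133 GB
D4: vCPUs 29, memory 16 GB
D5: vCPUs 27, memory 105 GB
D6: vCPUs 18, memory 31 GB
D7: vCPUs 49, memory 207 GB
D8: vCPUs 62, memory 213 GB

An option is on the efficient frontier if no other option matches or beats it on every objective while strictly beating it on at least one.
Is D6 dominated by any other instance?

D2 vs D6: vCPUs 59≥18, memory 158≥31 — D2 is at least as good on every objective and strictly better on at least one, so D2 dominates D6.

Yes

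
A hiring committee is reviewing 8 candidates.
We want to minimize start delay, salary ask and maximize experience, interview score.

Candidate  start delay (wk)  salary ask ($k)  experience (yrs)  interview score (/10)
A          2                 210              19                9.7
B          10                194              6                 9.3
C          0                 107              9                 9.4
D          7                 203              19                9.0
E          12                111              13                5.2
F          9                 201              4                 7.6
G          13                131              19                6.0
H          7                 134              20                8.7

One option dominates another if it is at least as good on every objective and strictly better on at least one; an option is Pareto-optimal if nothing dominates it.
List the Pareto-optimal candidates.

A, C, D, E, G, H

A: not dominated (best interview score).
B: dominated by C (start delay 0≤10, salary ask 107≤194, experience 9≥6, interview score 9.4≥9.3).
C: not dominated (best start delay).
D: not dominated.
E: not dominated.
F: dominated by C (start delay 0≤9, salary ask 107≤201, experience 9≥4, interview score 9.4≥7.6).
G: not dominated.
H: not dominated (best experience).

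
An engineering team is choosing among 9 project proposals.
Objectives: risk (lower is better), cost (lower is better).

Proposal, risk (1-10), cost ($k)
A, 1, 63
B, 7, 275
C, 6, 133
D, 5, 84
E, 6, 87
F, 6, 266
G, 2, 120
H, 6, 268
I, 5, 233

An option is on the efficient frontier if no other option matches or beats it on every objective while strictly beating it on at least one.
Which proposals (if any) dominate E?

A, D

A: risk 1≤6, cost 63≤87 — dominates E.
D: risk 5≤6, cost 84≤87 — dominates E.
Others (B, C, F, G, H, I) are each worse than E on at least one objective.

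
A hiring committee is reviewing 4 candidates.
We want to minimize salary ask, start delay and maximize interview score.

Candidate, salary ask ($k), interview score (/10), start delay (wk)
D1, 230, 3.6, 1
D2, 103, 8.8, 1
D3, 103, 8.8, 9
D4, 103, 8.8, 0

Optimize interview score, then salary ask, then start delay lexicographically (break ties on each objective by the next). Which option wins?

D4

First maximize interview score: best is 8.8, kept {D2, D3, D4}.
Then minimize salary ask: best is 103, kept {D2, D3, D4}.
Then minimize start delay: best is 0, kept {D4}.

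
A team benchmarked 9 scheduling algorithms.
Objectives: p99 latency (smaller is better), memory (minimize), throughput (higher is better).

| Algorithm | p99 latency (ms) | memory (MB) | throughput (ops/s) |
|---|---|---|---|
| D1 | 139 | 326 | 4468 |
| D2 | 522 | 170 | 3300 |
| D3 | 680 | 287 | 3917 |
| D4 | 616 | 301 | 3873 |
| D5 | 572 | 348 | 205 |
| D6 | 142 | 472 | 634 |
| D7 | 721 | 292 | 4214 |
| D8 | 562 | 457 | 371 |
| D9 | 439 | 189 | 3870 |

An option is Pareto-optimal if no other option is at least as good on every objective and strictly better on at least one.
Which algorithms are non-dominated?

D1: not dominated (best p99 latency).
D2: not dominated (best memory).
D3: not dominated.
D4: not dominated.
D5: dominated by D1 (p99 latency 139≤572, memory 326≤348, throughput 4468≥205).
D6: dominated by D1 (p99 latency 139≤142, memory 326≤472, throughput 4468≥634).
D7: not dominated.
D8: dominated by D1 (p99 latency 139≤562, memory 326≤457, throughput 4468≥371).
D9: not dominated.

D1, D2, D3, D4, D7, D9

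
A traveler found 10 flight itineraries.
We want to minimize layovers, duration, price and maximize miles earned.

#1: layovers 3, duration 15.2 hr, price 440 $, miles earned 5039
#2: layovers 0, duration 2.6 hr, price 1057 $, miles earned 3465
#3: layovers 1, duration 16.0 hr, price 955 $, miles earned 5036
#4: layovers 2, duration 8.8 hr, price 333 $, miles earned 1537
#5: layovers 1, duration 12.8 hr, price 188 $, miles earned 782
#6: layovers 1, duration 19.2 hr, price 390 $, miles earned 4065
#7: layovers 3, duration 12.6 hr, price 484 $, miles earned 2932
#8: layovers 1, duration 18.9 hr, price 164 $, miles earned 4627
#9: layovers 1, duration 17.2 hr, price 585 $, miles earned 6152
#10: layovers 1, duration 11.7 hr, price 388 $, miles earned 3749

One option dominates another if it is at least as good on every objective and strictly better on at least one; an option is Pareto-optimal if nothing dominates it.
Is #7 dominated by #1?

No

#1 vs #7: #1 is worse on duration (15.2 vs 12.6), so it does not dominate #7.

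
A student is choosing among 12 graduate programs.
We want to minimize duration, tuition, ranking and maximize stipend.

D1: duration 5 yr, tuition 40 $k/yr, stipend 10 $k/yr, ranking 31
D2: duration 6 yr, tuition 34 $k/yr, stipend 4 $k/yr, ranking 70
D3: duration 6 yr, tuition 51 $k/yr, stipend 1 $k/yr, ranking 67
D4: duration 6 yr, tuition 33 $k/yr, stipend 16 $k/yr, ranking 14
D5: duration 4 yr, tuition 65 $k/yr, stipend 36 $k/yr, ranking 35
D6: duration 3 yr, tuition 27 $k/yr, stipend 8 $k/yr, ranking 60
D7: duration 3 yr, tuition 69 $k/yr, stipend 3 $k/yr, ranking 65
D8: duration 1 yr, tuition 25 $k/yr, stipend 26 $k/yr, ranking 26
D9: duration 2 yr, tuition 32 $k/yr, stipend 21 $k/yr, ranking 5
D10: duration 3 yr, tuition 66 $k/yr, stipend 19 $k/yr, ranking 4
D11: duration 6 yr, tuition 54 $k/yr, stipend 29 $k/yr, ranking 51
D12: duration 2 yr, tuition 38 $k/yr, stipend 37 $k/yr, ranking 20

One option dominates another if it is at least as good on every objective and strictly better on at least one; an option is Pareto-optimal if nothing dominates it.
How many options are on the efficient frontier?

D1: dominated by D8 (duration 1≤5, tuition 25≤40, stipend 26≥10, ranking 26≤31).
D2: dominated by D4 (duration 6≤6, tuition 33≤34, stipend 16≥4, ranking 14≤70).
D3: dominated by D1 (duration 5≤6, tuition 40≤51, stipend 10≥1, ranking 31≤67).
D4: dominated by D9 (duration 2≤6, tuition 32≤33, stipend 21≥16, ranking 5≤14).
D5: dominated by D12 (duration 2≤4, tuition 38≤65, stipend 37≥36, ranking 20≤35).
D6: dominated by D8 (duration 1≤3, tuition 25≤27, stipend 26≥8, ranking 26≤60).
D7: dominated by D6 (duration 3≤3, tuition 27≤69, stipend 8≥3, ranking 60≤65).
D8: not dominated (best duration).
D9: not dominated.
D10: not dominated (best ranking).
D11: dominated by D12 (duration 2≤6, tuition 38≤54, stipend 37≥29, ranking 20≤51).
D12: not dominated (best stipend).
Pareto-optimal: D8, D9, D10, D12 → 4.

4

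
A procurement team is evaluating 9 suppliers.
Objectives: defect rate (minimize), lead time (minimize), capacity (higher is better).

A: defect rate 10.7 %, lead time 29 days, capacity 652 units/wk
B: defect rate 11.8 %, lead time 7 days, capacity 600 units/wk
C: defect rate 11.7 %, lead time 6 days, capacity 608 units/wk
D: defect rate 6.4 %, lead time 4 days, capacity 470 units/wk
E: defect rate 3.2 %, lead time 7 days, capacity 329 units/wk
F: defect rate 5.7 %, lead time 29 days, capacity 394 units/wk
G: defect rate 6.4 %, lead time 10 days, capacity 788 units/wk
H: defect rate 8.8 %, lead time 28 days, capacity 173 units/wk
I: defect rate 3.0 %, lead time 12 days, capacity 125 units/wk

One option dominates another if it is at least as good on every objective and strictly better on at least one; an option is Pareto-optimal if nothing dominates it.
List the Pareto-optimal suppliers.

C, D, E, F, G, I

A: dominated by G (defect rate 6.4≤10.7, lead time 10≤29, capacity 788≥652).
B: dominated by C (defect rate 11.7≤11.8, lead time 6≤7, capacity 608≥600).
C: not dominated.
D: not dominated (best lead time).
E: not dominated.
F: not dominated.
G: not dominated (best capacity).
H: dominated by D (defect rate 6.4≤8.8, lead time 4≤28, capacity 470≥173).
I: not dominated (best defect rate).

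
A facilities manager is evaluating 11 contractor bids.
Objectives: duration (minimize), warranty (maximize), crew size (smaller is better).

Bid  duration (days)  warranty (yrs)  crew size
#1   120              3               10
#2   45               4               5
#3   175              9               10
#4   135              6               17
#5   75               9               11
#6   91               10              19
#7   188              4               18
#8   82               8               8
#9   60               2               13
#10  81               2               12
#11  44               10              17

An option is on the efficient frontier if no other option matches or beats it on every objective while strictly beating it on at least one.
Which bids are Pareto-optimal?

#2, #3, #5, #8, #11

#1: dominated by #2 (duration 45≤120, warranty 4≥3, crew size 5≤10).
#2: not dominated (best crew size).
#3: not dominated.
#4: dominated by #5 (duration 75≤135, warranty 9≥6, crew size 11≤17).
#5: not dominated.
#6: dominated by #11 (duration 44≤91, warranty 10≥10, crew size 17≤19).
#7: dominated by #2 (duration 45≤188, warranty 4≥4, crew size 5≤18).
#8: not dominated.
#9: dominated by #2 (duration 45≤60, warranty 4≥2, crew size 5≤13).
#10: dominated by #2 (duration 45≤81, warranty 4≥2, crew size 5≤12).
#11: not dominated (best duration).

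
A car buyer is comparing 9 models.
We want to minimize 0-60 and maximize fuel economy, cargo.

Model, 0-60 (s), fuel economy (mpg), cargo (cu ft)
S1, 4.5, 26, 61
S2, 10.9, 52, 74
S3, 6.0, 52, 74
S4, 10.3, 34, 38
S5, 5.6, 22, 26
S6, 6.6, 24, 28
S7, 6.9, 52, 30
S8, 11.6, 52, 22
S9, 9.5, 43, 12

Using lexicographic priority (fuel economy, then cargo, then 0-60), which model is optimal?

First maximize fuel economy: best is 52, kept {S2, S3, S7, S8}.
Then maximize cargo: best is 74, kept {S2, S3}.
Then minimize 0-60: best is 6.0, kept {S3}.

S3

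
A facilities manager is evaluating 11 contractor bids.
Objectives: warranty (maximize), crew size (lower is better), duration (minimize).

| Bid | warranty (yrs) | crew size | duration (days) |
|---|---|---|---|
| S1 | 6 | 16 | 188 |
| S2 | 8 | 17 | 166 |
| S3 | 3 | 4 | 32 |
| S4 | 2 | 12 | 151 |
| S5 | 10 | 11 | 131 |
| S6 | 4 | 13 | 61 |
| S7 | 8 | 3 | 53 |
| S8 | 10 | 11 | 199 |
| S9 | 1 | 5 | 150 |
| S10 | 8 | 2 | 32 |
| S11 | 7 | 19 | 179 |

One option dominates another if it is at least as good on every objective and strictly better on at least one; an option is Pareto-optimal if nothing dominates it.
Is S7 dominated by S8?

S8 vs S7: S8 is worse on crew size (11 vs 3), so it does not dominate S7.

No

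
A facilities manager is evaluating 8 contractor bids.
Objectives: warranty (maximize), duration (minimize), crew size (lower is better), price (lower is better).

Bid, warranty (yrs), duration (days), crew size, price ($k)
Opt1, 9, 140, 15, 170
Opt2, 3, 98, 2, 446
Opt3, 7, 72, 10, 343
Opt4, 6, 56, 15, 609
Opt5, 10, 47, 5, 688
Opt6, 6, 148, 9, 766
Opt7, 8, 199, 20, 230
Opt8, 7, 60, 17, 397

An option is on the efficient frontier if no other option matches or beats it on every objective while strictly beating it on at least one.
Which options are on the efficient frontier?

Opt1, Opt2, Opt3, Opt4, Opt5, Opt8

Opt1: not dominated (best price).
Opt2: not dominated (best crew size).
Opt3: not dominated.
Opt4: not dominated.
Opt5: not dominated (best warranty).
Opt6: dominated by Opt5 (warranty 10≥6, duration 47≤148, crew size 5≤9, price 688≤766).
Opt7: dominated by Opt1 (warranty 9≥8, duration 140≤199, crew size 15≤20, price 170≤230).
Opt8: not dominated.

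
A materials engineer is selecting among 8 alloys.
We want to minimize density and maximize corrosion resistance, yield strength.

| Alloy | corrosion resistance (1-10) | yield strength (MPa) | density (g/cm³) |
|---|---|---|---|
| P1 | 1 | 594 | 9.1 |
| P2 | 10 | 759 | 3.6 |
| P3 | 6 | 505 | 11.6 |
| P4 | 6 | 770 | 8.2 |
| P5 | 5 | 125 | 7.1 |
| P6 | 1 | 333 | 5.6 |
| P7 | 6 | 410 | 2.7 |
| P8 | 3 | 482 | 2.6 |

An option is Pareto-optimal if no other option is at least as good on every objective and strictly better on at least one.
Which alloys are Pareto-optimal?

P2, P4, P7, P8

P1: dominated by P2 (corrosion resistance 10≥1, yield strength 759≥594, density 3.6≤9.1).
P2: not dominated (best corrosion resistance).
P3: dominated by P2 (corrosion resistance 10≥6, yield strength 759≥505, density 3.6≤11.6).
P4: not dominated (best yield strength).
P5: dominated by P2 (corrosion resistance 10≥5, yield strength 759≥125, density 3.6≤7.1).
P6: dominated by P2 (corrosion resistance 10≥1, yield strength 759≥333, density 3.6≤5.6).
P7: not dominated.
P8: not dominated (best density).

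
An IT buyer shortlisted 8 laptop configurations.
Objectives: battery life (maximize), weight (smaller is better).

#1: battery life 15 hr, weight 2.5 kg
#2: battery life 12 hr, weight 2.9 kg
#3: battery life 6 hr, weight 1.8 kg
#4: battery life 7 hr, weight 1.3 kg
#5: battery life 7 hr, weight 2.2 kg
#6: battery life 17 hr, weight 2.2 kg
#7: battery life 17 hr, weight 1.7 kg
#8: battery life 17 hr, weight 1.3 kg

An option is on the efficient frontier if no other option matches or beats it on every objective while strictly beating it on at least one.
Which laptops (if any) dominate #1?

#6: battery life 17≥15, weight 2.2≤2.5 — dominates #1.
#7: battery life 17≥15, weight 1.7≤2.5 — dominates #1.
#8: battery life 17≥15, weight 1.3≤2.5 — dominates #1.
Others (#2, #3, #4, #5) are each worse than #1 on at least one objective.

#6, #7, #8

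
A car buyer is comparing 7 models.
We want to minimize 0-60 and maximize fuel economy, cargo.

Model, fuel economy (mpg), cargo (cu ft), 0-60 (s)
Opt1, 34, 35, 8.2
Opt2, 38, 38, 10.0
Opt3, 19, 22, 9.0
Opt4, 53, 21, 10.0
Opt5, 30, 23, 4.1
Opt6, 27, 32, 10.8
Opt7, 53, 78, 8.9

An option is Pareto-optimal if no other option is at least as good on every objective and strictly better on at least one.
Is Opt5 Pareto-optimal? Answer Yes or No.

Opt1: worse on 0-60 (8.2 vs 4.1).
Opt2: worse on 0-60 (10.0 vs 4.1).
Opt3: worse on fuel economy (19 vs 30).
Opt4: worse on cargo (21 vs 23).
Opt6: worse on fuel economy (27 vs 30).
Opt7: worse on 0-60 (8.9 vs 4.1).
No option is at least as good as Opt5 on every objective and strictly better on one.

Yes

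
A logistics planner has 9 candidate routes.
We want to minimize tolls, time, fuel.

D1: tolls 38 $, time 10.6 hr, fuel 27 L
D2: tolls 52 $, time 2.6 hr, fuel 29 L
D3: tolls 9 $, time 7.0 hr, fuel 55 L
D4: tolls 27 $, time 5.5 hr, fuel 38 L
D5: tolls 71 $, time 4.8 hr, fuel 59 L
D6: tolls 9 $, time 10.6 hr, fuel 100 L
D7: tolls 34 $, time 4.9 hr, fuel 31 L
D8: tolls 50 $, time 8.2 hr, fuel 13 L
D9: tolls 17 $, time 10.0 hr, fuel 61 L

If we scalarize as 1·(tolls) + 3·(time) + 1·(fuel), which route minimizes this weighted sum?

D1: 1·38 + 3·10.6 + 1·27 = 96.8
D2: 1·52 + 3·2.6 + 1·29 = 88.8
D3: 1·9 + 3·7.0 + 1·55 = 85.0
D4: 1·27 + 3·5.5 + 1·38 = 81.5
D5: 1·71 + 3·4.8 + 1·59 = 144.4
D6: 1·9 + 3·10.6 + 1·100 = 140.8
D7: 1·34 + 3·4.9 + 1·31 = 79.7
D8: 1·50 + 3·8.2 + 1·13 = 87.6
D9: 1·17 + 3·10.0 + 1·61 = 108.0
Lowest: D7 at 79.7.

D7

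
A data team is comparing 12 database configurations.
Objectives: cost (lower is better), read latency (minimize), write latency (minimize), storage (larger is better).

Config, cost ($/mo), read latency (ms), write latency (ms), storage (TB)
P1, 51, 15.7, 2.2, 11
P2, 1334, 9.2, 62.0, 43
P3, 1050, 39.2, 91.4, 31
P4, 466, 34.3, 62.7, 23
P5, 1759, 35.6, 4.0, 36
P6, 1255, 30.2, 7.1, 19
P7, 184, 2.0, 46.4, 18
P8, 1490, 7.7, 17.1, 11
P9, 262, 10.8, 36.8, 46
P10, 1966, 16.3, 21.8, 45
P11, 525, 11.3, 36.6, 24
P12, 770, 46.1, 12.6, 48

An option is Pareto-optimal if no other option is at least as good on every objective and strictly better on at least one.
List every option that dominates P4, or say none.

P9

P9: cost 262≤466, read latency 10.8≤34.3, write latency 36.8≤62.7, storage 46≥23 — dominates P4.
Others (P1, P2, P3, P5, P6, P7, P8, P10, P11, P12) are each worse than P4 on at least one objective.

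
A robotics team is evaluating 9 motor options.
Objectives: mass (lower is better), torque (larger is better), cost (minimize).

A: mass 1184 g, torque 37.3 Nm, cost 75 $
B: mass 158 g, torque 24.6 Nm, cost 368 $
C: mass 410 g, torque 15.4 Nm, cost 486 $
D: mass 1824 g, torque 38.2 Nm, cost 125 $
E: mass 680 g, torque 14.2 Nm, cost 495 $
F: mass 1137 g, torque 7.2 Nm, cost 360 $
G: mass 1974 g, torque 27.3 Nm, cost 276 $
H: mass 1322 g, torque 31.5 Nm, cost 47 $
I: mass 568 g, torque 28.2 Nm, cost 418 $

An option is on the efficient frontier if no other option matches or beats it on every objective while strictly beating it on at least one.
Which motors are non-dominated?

A, B, D, F, H, I

A: not dominated.
B: not dominated (best mass).
C: dominated by B (mass 158≤410, torque 24.6≥15.4, cost 368≤486).
D: not dominated (best torque).
E: dominated by B (mass 158≤680, torque 24.6≥14.2, cost 368≤495).
F: not dominated.
G: dominated by A (mass 1184≤1974, torque 37.3≥27.3, cost 75≤276).
H: not dominated (best cost).
I: not dominated.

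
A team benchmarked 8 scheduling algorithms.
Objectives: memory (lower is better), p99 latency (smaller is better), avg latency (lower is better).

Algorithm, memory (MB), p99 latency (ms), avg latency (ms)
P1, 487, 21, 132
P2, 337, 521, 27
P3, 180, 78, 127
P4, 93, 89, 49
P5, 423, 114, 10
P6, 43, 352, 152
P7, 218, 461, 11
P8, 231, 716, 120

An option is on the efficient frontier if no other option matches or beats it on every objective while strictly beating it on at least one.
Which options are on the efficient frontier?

P1: not dominated (best p99 latency).
P2: dominated by P7 (memory 218≤337, p99 latency 461≤521, avg latency 11≤27).
P3: not dominated.
P4: not dominated.
P5: not dominated (best avg latency).
P6: not dominated (best memory).
P7: not dominated.
P8: dominated by P4 (memory 93≤231, p99 latency 89≤716, avg latency 49≤120).

P1, P3, P4, P5, P6, P7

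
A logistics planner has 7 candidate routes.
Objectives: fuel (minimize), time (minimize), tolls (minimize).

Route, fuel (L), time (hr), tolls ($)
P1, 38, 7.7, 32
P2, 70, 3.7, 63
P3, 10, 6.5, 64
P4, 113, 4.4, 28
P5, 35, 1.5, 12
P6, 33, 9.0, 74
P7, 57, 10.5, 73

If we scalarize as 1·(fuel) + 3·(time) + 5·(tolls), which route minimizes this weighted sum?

P5

P1: 1·38 + 3·7.7 + 5·32 = 221.1
P2: 1·70 + 3·3.7 + 5·63 = 396.1
P3: 1·10 + 3·6.5 + 5·64 = 349.5
P4: 1·113 + 3·4.4 + 5·28 = 266.2
P5: 1·35 + 3·1.5 + 5·12 = 99.5
P6: 1·33 + 3·9.0 + 5·74 = 430.0
P7: 1·57 + 3·10.5 + 5·73 = 453.5
Lowest: P5 at 99.5.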